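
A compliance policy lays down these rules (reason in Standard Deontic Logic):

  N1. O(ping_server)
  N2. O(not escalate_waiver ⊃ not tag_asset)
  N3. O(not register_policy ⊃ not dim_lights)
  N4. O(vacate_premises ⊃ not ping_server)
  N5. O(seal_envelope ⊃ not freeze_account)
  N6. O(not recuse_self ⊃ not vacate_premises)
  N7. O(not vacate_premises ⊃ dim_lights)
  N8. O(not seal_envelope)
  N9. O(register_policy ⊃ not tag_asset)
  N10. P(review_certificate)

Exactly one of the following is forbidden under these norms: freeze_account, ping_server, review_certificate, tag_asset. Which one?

tag_asset

Premise 1 gives O(ping_server).
The contrapositive of premise 4 (O(vacate_premises ⊃ not ping_server)) is O(ping_server ⊃ not vacate_premises), and O(ping_server) is already established, so O(not vacate_premises).
Applying K to premise 7 (O(not vacate_premises ⊃ dim_lights)) and O(not vacate_premises) yields O(dim_lights).
The contrapositive of premise 3 (O(not register_policy ⊃ not dim_lights)) is O(dim_lights ⊃ register_policy), and O(dim_lights) is already established, so O(register_policy).
Applying K to premise 9 (O(register_policy ⊃ not tag_asset)) and O(register_policy) yields O(not tag_asset).
So O(not tag_asset) holds, i.e. tag_asset is forbidden. None of the other listed options is forbidden under the premises.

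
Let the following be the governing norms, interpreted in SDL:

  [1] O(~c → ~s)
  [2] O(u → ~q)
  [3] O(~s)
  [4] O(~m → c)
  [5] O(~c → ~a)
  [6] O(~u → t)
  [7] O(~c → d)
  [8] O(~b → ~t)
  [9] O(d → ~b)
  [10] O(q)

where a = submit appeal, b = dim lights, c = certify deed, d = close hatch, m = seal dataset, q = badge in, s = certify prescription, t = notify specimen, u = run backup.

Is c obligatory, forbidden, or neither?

From premise 10 we have O(q).
Premise 2, O(u → ~q), contraposes to O(q → ~u); with O(q) we get O(~u).
From O(~u) and premise 6, O(~u → t), we obtain O(t).
The contrapositive of premise 8 (O(~b → ~t)) is O(t → b), and O(t) is already established, so O(b).
Premise 9 is O(d → ~b); contrapositively O(b → ~d). Since O(b) holds, K gives O(~d).
Premise 7, O(~c → d), contraposes to O(~d → c); with O(~d) we get O(c).
Premises 1, 3, 4, 5 do not contribute to this derivation.
Hence c is obligatory.

Obligatory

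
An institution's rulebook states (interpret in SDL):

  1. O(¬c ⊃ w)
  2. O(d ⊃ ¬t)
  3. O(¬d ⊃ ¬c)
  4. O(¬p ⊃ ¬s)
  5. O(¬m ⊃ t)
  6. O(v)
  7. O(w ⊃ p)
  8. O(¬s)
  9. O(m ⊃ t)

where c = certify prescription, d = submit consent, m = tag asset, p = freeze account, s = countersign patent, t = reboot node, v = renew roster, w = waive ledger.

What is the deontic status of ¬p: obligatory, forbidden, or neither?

Forbidden

By case analysis on m: premise 9 gives O(m ⊃ t) and premise 5 gives O(¬m ⊃ t), so O(t) either way.
The contrapositive of premise 2 (O(d ⊃ ¬t)) is O(t ⊃ ¬d), and O(t) is already established, so O(¬d).
With premise 3, O(¬d ⊃ ¬c), the K-axiom yields O(¬c).
From O(¬c) and premise 1, O(¬c ⊃ w), we obtain O(w).
From O(w) and premise 7, O(w ⊃ p), we obtain O(p).
Premises 4, 6, 8 do not contribute to this derivation.
Thus O(p), which is F(¬p): ¬p is forbidden.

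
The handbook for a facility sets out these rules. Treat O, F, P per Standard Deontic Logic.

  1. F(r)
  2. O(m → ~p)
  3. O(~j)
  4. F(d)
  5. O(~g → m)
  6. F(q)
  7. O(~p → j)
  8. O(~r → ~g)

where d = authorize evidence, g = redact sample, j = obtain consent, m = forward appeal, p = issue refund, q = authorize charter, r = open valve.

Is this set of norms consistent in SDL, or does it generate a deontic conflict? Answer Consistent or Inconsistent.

Premise 3 states O(~j) outright.
Premise 7 is O(~p → j); contrapositively O(~j → p). Since O(~j) holds, K gives O(p).
Premise 2 is O(m → ~p); contrapositively O(p → ~m). Since O(p) holds, K gives O(~m).
The contrapositive of premise 5 (O(~g → m)) is O(~m → g), and O(~m) is already established, so O(g).
The contrapositive of premise 8 (O(~r → ~g)) is O(g → r), and O(g) is already established, so O(r).
However, F(r) at premise 1 amounts to O(~r).
We now have both O(r) and O(~r) — r is simultaneously obligatory and forbidden, violating the D-axiom.

Inconsistent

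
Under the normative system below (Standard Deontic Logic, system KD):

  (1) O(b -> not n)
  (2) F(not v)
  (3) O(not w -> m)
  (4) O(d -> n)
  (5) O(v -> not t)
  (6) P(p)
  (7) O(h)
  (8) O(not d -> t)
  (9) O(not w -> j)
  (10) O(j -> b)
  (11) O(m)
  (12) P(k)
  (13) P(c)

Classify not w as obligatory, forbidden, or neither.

Forbidden

Premise 2, F(not v), is equivalent to O(v).
With premise 5, O(v -> not t), the K-axiom yields O(not t).
Premise 8 is O(not d -> t); contrapositively O(not t -> d). Since O(not t) holds, K gives O(d).
Applying K to premise 4 (O(d -> n)) and O(d) yields O(n).
Premise 1, O(b -> not n), contraposes to O(n -> not b); with O(n) we get O(not b).
Premise 10 is O(j -> b); contrapositively O(not b -> not j). Since O(not b) holds, K gives O(not j).
Premise 9 is O(not w -> j); contrapositively O(not j -> w). Since O(not j) holds, K gives O(w).
Premises 3, 6, 7, 11, 12, 13 do not contribute to this derivation.
Thus O(w), which is F(not w): not w is forbidden.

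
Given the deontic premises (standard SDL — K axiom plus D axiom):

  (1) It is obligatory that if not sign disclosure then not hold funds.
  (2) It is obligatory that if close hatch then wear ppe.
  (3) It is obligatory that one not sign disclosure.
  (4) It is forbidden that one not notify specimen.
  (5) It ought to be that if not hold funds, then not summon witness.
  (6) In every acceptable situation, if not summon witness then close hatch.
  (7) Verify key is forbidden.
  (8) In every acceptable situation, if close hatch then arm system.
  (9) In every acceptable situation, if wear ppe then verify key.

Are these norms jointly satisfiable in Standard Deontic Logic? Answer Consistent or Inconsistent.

Inconsistent

Premise 7, F(verify_key), is equivalent to O(¬verify_key).
Premise 9 is O(wear_ppe → verify_key); contrapositively O(¬verify_key → ¬wear_ppe). Since O(¬verify_key) holds, K gives O(¬wear_ppe).
Premise 2, O(close_hatch → wear_ppe), contraposes to O(¬wear_ppe → ¬close_hatch); with O(¬wear_ppe) we get O(¬close_hatch).
Premise 6, O(¬summon_witness → close_hatch), contraposes to O(¬close_hatch → summon_witness); with O(¬close_hatch) we get O(summon_witness).
Premise 5, O(¬hold_funds → ¬summon_witness), contraposes to O(summon_witness → hold_funds); with O(summon_witness) we get O(hold_funds).
Premise 1, O(¬sign_disclosure → ¬hold_funds), contraposes to O(hold_funds → sign_disclosure); with O(hold_funds) we get O(sign_disclosure).
But premise 3 directly asserts O(¬sign_disclosure).
We now have both O(sign_disclosure) and O(¬sign_disclosure) — sign_disclosure is simultaneously obligatory and forbidden, violating the D-axiom.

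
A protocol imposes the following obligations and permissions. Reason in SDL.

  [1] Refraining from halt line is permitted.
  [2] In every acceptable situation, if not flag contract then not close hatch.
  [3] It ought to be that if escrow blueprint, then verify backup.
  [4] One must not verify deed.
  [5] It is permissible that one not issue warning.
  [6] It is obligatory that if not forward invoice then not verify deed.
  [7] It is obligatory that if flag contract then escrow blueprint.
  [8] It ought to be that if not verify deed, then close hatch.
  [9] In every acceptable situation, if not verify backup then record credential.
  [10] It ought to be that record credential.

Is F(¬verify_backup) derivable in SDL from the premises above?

Premise 4, F(verify_deed), is equivalent to O(¬verify_deed).
Applying K to premise 8 (O(¬verify_deed → close_hatch)) and O(¬verify_deed) yields O(close_hatch).
Premise 2 is O(¬flag_contract → ¬close_hatch); contrapositively O(close_hatch → flag_contract). Since O(close_hatch) holds, K gives O(flag_contract).
From O(flag_contract) and premise 7, O(flag_contract → escrow_blueprint), we obtain O(escrow_blueprint).
Premise 3 is O(escrow_blueprint → verify_backup); since O(escrow_blueprint), deontic closure gives O(verify_backup).
Premises 1, 5, 6, 9, 10 do not contribute to this derivation.
So O(verify_backup) holds, i.e. F(¬verify_backup). The claim follows.

Yes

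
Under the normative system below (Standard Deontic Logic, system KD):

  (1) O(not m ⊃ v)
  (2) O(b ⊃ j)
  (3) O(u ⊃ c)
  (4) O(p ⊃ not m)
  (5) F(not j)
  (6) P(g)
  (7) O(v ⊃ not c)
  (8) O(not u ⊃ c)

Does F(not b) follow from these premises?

Premise 2 is O(b ⊃ j); even if O(j) held, inferring O(b) would be affirming the consequent — invalid.
No other premise forces O(b). An ideal world satisfying every premise can still have not b true, so F(not b) is not derivable.

No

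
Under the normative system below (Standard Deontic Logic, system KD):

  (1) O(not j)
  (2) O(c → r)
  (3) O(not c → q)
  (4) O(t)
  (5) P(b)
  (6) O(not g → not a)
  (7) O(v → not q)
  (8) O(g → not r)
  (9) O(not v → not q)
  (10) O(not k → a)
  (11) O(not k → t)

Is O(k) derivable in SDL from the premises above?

Yes

By case analysis on v: premise 7 gives O(v → not q) and premise 9 gives O(not v → not q), so O(not q) either way.
The contrapositive of premise 3 (O(not c → q)) is O(not q → c), and O(not q) is already established, so O(c).
From O(c) and premise 2, O(c → r), we obtain O(r).
Premise 8, O(g → not r), contraposes to O(r → not g); with O(r) we get O(not g).
Applying K to premise 6 (O(not g → not a)) and O(not g) yields O(not a).
Premise 10, O(not k → a), contraposes to O(not a → k); with O(not a) we get O(k).
Premises 1, 4, 5, 11 do not contribute to this derivation.
So O(k) follows.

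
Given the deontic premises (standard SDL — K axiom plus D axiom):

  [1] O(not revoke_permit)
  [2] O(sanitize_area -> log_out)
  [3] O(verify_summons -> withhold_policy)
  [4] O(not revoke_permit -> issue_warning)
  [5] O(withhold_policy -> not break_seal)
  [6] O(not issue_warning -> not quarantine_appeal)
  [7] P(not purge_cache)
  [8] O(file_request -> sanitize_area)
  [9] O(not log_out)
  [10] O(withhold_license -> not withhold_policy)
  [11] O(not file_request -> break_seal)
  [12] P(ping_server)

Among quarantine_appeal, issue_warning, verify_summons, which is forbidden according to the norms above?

From premise 9 we have O(not log_out).
Premise 2 is O(sanitize_area -> log_out); contrapositively O(not log_out -> not sanitize_area). Since O(not log_out) holds, K gives O(not sanitize_area).
The contrapositive of premise 8 (O(file_request -> sanitize_area)) is O(not sanitize_area -> not file_request), and O(not sanitize_area) is already established, so O(not file_request).
Premise 11 is O(not file_request -> break_seal); since O(not file_request), deontic closure gives O(break_seal).
Premise 5, O(withhold_policy -> not break_seal), contraposes to O(break_seal -> not withhold_policy); with O(break_seal) we get O(not withhold_policy).
The contrapositive of premise 3 (O(verify_summons -> withhold_policy)) is O(not withhold_policy -> not verify_summons), and O(not withhold_policy) is already established, so O(not verify_summons).
So O(not verify_summons) holds, i.e. verify_summons is forbidden. None of the other listed options is forbidden under the premises.

verify_summons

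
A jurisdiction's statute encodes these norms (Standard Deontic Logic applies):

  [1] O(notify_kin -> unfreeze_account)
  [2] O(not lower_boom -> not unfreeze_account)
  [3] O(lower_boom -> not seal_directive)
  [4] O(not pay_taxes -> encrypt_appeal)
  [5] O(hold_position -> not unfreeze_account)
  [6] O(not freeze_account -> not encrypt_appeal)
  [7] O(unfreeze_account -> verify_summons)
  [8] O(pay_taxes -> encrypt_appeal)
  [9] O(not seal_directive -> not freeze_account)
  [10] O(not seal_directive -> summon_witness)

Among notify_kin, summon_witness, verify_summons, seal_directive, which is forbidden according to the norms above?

notify_kin

Premises 4 and 8 cover both cases: O(not pay_taxes -> encrypt_appeal) and O(pay_taxes -> encrypt_appeal). Since not pay_taxes ∨ pay_taxes is a tautology, O(encrypt_appeal) follows.
Premise 6 is O(not freeze_account -> not encrypt_appeal); contrapositively O(encrypt_appeal -> freeze_account). Since O(encrypt_appeal) holds, K gives O(freeze_account).
Premise 9 is O(not seal_directive -> not freeze_account); contrapositively O(freeze_account -> seal_directive). Since O(freeze_account) holds, K gives O(seal_directive).
Premise 3, O(lower_boom -> not seal_directive), contraposes to O(seal_directive -> not lower_boom); with O(seal_directive) we get O(not lower_boom).
With premise 2, O(not lower_boom -> not unfreeze_account), the K-axiom yields O(not unfreeze_account).
Premise 1, O(notify_kin -> unfreeze_account), contraposes to O(not unfreeze_account -> not notify_kin); with O(not unfreeze_account) we get O(not notify_kin).
So O(not notify_kin) holds, i.e. notify_kin is forbidden. None of the other listed options is forbidden under the premises.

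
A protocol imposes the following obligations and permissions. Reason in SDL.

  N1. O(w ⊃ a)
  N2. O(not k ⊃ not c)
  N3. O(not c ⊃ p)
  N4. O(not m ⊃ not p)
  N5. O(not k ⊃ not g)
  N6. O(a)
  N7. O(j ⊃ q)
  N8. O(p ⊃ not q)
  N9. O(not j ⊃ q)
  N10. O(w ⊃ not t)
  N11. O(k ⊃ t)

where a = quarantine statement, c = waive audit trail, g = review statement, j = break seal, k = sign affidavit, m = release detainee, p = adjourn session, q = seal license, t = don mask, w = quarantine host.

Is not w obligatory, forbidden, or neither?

Premises 7 and 9 are O(j ⊃ q) and O(not j ⊃ q); every ideal world satisfies j or not j, so in either case q holds — hence O(q).
Premise 8 is O(p ⊃ not q); contrapositively O(q ⊃ not p). Since O(q) holds, K gives O(not p).
Premise 3 is O(not c ⊃ p); contrapositively O(not p ⊃ c). Since O(not p) holds, K gives O(c).
The contrapositive of premise 2 (O(not k ⊃ not c)) is O(c ⊃ k), and O(c) is already established, so O(k).
Applying K to premise 11 (O(k ⊃ t)) and O(k) yields O(t).
Premise 10 is O(w ⊃ not t); contrapositively O(t ⊃ not w). Since O(t) holds, K gives O(not w).
Premises 1, 4, 5, 6 do not contribute to this derivation.
Hence not w is obligatory.

Obligatory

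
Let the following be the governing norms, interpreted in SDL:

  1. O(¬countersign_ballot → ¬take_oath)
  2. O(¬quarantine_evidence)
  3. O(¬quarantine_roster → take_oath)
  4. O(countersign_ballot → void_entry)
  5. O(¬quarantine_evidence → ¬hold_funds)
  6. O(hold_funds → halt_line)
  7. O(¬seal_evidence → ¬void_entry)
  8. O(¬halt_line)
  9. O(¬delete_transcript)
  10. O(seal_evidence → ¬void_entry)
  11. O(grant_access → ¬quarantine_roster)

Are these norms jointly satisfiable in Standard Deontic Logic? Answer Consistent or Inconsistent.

Consistent

Premise 6 is O(hold_funds → halt_line), but O(hold_funds) is not derivable from the premises, so it does not yield O(halt_line).
So O(halt_line) is not derivable, and the apparent clash with O(¬halt_line) does not arise.
A world satisfying every obligation exists (e.g. countersign_ballot=false, delete_transcript=false, grant_access=false, halt_line=false, hold_funds=false, quarantine_evidence=false, quarantine_roster=true, seal_evidence=false, take_oath=false, void_entry=false); no atom is both obligatory and forbidden, so the set is consistent.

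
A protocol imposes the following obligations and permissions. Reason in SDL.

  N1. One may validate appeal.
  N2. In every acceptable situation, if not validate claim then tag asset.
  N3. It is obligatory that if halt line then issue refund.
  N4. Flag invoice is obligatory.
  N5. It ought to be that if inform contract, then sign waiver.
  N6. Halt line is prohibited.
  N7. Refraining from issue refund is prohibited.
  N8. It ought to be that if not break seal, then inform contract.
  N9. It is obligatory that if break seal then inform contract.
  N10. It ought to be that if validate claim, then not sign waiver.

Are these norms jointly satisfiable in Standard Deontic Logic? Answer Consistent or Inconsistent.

Consistent

Premise 3 is O(halt_line → issue_refund); even if O(issue_refund) held, inferring O(halt_line) would be affirming the consequent — invalid.
So O(halt_line) is not derivable, and the apparent clash with O(¬halt_line) does not arise.
A world satisfying every obligation exists (e.g. break_seal=false, flag_invoice=true, halt_line=false, inform_contract=true, issue_refund=true, sign_waiver=true, tag_asset=true, validate_appeal=false, validate_claim=false); no atom is both obligatory and forbidden, so the set is consistent.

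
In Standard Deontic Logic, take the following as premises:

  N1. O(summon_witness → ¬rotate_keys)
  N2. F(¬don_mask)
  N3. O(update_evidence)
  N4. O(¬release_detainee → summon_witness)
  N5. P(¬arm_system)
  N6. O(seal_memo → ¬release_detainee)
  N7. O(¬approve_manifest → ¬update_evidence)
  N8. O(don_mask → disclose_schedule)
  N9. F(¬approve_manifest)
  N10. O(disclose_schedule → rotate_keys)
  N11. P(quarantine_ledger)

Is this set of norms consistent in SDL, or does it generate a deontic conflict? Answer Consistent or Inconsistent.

Premise 7 is O(¬approve_manifest → ¬update_evidence), but O(¬approve_manifest) is not derivable from the premises, so it does not yield O(¬update_evidence).
So O(¬update_evidence) is not derivable, and the apparent clash with O(update_evidence) does not arise.
A world satisfying every obligation exists (e.g. approve_manifest=true, arm_system=false, disclose_schedule=true, don_mask=true, quarantine_ledger=false, release_detainee=true, rotate_keys=true, seal_memo=false, summon_witness=false, update_evidence=true); no atom is both obligatory and forbidden, so the set is consistent.

Consistent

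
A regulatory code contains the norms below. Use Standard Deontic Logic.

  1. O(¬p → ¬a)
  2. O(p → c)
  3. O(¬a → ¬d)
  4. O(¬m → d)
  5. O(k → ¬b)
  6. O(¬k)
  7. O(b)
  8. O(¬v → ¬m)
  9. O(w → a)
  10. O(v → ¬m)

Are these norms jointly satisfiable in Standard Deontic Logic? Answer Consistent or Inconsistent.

Consistent

Premise 5 is O(k → ¬b), but O(k) is not derivable from the premises, so it does not yield O(¬b).
So O(¬b) is not derivable, and the apparent clash with O(b) does not arise.
A world satisfying every obligation exists (e.g. a=true, b=true, c=true, d=true, k=false, m=false, p=true, v=false, w=false); no atom is both obligatory and forbidden, so the set is consistent.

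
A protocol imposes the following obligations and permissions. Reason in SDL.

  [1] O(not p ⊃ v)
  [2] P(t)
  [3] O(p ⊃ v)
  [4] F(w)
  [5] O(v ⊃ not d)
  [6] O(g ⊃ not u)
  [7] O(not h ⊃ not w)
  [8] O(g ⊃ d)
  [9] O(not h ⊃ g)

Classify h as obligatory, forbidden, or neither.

Obligatory

Premises 3 and 1 are O(p ⊃ v) and O(not p ⊃ v); every ideal world satisfies p or not p, so in either case v holds — hence O(v).
With premise 5, O(v ⊃ not d), the K-axiom yields O(not d).
Premise 8 is O(g ⊃ d); contrapositively O(not d ⊃ not g). Since O(not d) holds, K gives O(not g).
Premise 9 is O(not h ⊃ g); contrapositively O(not g ⊃ h). Since O(not g) holds, K gives O(h).
Premises 2, 4, 6, 7 do not contribute to this derivation.
Hence h is obligatory.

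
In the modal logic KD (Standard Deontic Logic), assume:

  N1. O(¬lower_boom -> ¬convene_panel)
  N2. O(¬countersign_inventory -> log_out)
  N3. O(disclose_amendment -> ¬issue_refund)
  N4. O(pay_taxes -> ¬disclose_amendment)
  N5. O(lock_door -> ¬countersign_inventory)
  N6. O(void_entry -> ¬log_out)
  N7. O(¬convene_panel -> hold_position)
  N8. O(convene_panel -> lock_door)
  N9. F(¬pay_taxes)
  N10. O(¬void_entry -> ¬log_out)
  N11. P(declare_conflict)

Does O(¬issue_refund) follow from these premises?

No

Premise 3 is O(disclose_amendment -> ¬issue_refund), but O(disclose_amendment) is not derivable from the premises, so it does not yield O(¬issue_refund).
No other premise forces O(¬issue_refund). An ideal world satisfying every premise can still have ¬issue_refund false, so O(¬issue_refund) is not derivable.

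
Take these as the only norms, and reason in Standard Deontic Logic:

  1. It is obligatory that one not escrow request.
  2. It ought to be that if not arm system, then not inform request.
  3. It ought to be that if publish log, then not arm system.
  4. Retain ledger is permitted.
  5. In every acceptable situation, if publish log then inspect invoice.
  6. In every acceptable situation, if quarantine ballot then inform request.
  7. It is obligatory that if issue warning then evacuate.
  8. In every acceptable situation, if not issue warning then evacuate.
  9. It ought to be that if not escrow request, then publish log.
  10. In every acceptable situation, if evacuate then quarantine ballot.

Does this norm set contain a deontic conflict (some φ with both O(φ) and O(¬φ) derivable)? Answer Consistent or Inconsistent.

By case analysis on ¬issue_warning: premise 8 gives O(¬issue_warning → evacuate) and premise 7 gives O(issue_warning → evacuate), so O(evacuate) either way.
Applying K to premise 10 (O(evacuate → quarantine_ballot)) and O(evacuate) yields O(quarantine_ballot).
Premise 6 is O(quarantine_ballot → inform_request); since O(quarantine_ballot), deontic closure gives O(inform_request).
Premise 2, O(¬arm_system → ¬inform_request), contraposes to O(inform_request → arm_system); with O(inform_request) we get O(arm_system).
Premise 3, O(publish_log → ¬arm_system), contraposes to O(arm_system → ¬publish_log); with O(arm_system) we get O(¬publish_log).
Premise 9, O(¬escrow_request → publish_log), contraposes to O(¬publish_log → escrow_request); with O(¬publish_log) we get O(escrow_request).
Yet premise 1 states O(¬escrow_request).
We now have both O(escrow_request) and O(¬escrow_request) — escrow_request is simultaneously obligatory and forbidden, violating the D-axiom.

Inconsistent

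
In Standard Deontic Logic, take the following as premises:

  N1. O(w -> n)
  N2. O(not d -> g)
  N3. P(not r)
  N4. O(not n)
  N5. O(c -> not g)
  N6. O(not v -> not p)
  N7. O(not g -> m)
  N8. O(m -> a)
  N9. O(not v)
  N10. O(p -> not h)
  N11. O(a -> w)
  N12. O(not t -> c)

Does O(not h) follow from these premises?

Premise 10 is O(p -> not h), but O(p) is not derivable from the premises, so it does not yield O(not h).
No other premise forces O(not h). An ideal world satisfying every premise can still have not h false, so O(not h) is not derivable.

No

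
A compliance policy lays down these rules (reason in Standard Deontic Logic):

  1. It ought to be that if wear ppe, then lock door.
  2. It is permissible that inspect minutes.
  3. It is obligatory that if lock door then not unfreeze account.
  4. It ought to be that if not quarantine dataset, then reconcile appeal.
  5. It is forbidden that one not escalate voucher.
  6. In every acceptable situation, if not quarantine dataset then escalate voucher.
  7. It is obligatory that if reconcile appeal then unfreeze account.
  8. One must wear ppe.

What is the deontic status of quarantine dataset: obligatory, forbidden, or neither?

Obligatory

From premise 8 we have O(wear_ppe).
Applying K to premise 1 (O(wear_ppe → lock_door)) and O(wear_ppe) yields O(lock_door).
Applying K to premise 3 (O(lock_door → ¬unfreeze_account)) and O(lock_door) yields O(¬unfreeze_account).
The contrapositive of premise 7 (O(reconcile_appeal → unfreeze_account)) is O(¬unfreeze_account → ¬reconcile_appeal), and O(¬unfreeze_account) is already established, so O(¬reconcile_appeal).
Premise 4 is O(¬quarantine_dataset → reconcile_appeal); contrapositively O(¬reconcile_appeal → quarantine_dataset). Since O(¬reconcile_appeal) holds, K gives O(quarantine_dataset).
Premises 2, 5, 6 do not contribute to this derivation.
Hence quarantine_dataset is obligatory.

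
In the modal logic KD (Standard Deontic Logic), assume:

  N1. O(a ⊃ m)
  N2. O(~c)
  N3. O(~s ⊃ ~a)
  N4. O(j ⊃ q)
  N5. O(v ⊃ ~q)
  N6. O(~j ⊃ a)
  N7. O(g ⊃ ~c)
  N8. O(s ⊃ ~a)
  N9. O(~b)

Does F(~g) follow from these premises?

Premise 7 is O(g ⊃ ~c); even if O(~c) held, inferring O(g) would be affirming the consequent — invalid.
No other premise forces O(g). An ideal world satisfying every premise can still have ~g true, so F(~g) is not derivable.

No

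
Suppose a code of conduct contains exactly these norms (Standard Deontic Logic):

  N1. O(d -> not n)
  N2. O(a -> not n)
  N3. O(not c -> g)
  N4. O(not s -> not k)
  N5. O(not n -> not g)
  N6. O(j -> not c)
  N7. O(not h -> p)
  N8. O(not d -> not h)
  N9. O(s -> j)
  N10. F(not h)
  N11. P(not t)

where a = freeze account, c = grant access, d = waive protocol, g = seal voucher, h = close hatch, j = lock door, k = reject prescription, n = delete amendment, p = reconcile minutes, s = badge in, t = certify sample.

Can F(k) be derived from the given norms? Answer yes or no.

Premise 10 is F(not h), i.e. O(h).
Premise 8, O(not d -> not h), contraposes to O(h -> d); with O(h) we get O(d).
With premise 1, O(d -> not n), the K-axiom yields O(not n).
From O(not n) and premise 5, O(not n -> not g), we obtain O(not g).
The contrapositive of premise 3 (O(not c -> g)) is O(not g -> c), and O(not g) is already established, so O(c).
Premise 6 is O(j -> not c); contrapositively O(c -> not j). Since O(c) holds, K gives O(not j).
The contrapositive of premise 9 (O(s -> j)) is O(not j -> not s), and O(not j) is already established, so O(not s).
From O(not s) and premise 4, O(not s -> not k), we obtain O(not k).
Premises 2, 7, 11 do not contribute to this derivation.
So O(not k) holds, i.e. F(k). The claim follows.

Yes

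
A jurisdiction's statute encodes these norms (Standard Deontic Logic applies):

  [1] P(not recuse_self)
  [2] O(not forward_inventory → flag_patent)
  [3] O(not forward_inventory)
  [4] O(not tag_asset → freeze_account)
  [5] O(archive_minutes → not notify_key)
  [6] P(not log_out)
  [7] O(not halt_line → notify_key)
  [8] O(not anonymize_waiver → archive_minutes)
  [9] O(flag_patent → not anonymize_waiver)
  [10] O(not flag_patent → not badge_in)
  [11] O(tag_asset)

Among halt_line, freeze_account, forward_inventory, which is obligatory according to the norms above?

halt_line

From premise 3 we have O(not forward_inventory).
Premise 2 is O(not forward_inventory → flag_patent); since O(not forward_inventory), deontic closure gives O(flag_patent).
Applying K to premise 9 (O(flag_patent → not anonymize_waiver)) and O(flag_patent) yields O(not anonymize_waiver).
From O(not anonymize_waiver) and premise 8, O(not anonymize_waiver → archive_minutes), we obtain O(archive_minutes).
Applying K to premise 5 (O(archive_minutes → not notify_key)) and O(archive_minutes) yields O(not notify_key).
Premise 7 is O(not halt_line → notify_key); contrapositively O(not notify_key → halt_line). Since O(not notify_key) holds, K gives O(halt_line).
So O(halt_line) holds — halt_line is obligatory. None of the other listed options is made obligatory by any chain of premises.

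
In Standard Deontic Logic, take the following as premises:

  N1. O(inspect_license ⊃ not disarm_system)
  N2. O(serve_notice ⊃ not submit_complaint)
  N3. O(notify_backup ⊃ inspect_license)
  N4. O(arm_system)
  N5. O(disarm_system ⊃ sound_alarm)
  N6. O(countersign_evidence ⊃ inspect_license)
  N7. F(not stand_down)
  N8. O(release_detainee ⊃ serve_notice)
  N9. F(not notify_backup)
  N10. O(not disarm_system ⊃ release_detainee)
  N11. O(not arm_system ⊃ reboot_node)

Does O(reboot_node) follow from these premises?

No

Premise 11 is O(not arm_system ⊃ reboot_node), but O(not arm_system) is not derivable from the premises, so it does not yield O(reboot_node).
No other premise forces O(reboot_node). An ideal world satisfying every premise can still have reboot_node false, so O(reboot_node) is not derivable.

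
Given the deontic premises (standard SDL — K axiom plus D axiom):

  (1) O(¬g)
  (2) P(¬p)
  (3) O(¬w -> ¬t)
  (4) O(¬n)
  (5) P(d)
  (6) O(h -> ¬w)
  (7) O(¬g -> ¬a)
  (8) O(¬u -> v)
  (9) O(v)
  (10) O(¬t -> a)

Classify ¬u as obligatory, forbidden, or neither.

Premise 8 is O(¬u -> v); even if O(v) held, inferring O(¬u) would be affirming the consequent — invalid.
No premise or chain of K-axiom applications forces O(¬u), and none forces O(u). So ¬u is neither obligatory nor forbidden under these norms.

Neither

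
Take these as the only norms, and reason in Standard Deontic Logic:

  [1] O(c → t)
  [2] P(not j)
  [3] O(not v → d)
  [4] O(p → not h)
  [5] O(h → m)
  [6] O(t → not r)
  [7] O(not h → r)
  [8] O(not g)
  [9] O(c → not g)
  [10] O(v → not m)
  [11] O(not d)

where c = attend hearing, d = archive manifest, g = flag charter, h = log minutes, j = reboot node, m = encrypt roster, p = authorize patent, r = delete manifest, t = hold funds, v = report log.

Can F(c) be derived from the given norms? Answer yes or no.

Premise 11 gives O(not d).
Premise 3 is O(not v → d); contrapositively O(not d → v). Since O(not d) holds, K gives O(v).
From O(v) and premise 10, O(v → not m), we obtain O(not m).
Premise 5 is O(h → m); contrapositively O(not m → not h). Since O(not m) holds, K gives O(not h).
With premise 7, O(not h → r), the K-axiom yields O(r).
Premise 6, O(t → not r), contraposes to O(r → not t); with O(r) we get O(not t).
Premise 1, O(c → t), contraposes to O(not t → not c); with O(not t) we get O(not c).
Premises 2, 4, 8, 9 do not contribute to this derivation.
So O(not c) holds, i.e. F(c). The claim follows.

Yes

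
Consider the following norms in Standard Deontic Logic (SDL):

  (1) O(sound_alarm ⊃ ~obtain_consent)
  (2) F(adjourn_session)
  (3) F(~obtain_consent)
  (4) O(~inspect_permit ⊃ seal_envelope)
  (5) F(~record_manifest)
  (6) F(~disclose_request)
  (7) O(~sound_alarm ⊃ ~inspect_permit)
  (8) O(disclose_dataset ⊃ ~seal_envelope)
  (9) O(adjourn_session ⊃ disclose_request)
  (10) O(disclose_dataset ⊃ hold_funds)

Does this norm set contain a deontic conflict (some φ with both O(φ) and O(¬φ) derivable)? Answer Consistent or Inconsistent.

Consistent

Premise 9 is O(adjourn_session ⊃ disclose_request); even if O(disclose_request) held, inferring O(adjourn_session) would be affirming the consequent — invalid.
So O(adjourn_session) is not derivable, and the apparent clash with O(~adjourn_session) does not arise.
A world satisfying every obligation exists (e.g. adjourn_session=false, disclose_dataset=false, disclose_request=true, hold_funds=false, inspect_permit=false, obtain_consent=true, record_manifest=true, seal_envelope=true, sound_alarm=false); no atom is both obligatory and forbidden, so the set is consistent.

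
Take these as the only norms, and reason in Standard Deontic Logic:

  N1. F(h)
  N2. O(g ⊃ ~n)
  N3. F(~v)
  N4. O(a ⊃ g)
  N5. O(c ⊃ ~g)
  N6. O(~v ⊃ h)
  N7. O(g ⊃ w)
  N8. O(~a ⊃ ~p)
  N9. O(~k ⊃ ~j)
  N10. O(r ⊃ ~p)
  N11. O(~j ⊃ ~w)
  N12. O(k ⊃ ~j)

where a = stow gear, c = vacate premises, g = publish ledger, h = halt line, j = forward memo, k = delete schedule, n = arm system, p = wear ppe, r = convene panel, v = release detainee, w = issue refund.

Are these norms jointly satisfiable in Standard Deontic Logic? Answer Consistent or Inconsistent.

Premise 6 is O(~v ⊃ h), but O(~v) is not derivable from the premises, so it does not yield O(h).
So O(h) is not derivable, and the apparent clash with O(~h) does not arise.
A world satisfying every obligation exists (e.g. a=false, c=false, g=false, h=false, j=false, k=false, n=false, p=false, r=false, v=true, w=false); no atom is both obligatory and forbidden, so the set is consistent.

Consistent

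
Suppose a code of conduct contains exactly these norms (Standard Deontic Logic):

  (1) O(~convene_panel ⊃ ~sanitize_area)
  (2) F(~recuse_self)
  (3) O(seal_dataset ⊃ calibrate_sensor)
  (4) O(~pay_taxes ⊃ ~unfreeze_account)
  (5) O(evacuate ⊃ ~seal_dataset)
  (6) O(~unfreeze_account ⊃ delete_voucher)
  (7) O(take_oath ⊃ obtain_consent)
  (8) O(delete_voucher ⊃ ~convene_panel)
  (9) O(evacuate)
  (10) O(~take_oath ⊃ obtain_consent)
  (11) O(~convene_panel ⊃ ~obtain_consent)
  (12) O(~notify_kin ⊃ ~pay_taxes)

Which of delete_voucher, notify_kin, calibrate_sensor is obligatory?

notify_kin

Premises 10 and 7 cover both cases: O(~take_oath ⊃ obtain_consent) and O(take_oath ⊃ obtain_consent). Since ~take_oath ∨ take_oath is a tautology, O(obtain_consent) follows.
Premise 11, O(~convene_panel ⊃ ~obtain_consent), contraposes to O(obtain_consent ⊃ convene_panel); with O(obtain_consent) we get O(convene_panel).
Premise 8, O(delete_voucher ⊃ ~convene_panel), contraposes to O(convene_panel ⊃ ~delete_voucher); with O(convene_panel) we get O(~delete_voucher).
Premise 6 is O(~unfreeze_account ⊃ delete_voucher); contrapositively O(~delete_voucher ⊃ unfreeze_account). Since O(~delete_voucher) holds, K gives O(unfreeze_account).
Premise 4 is O(~pay_taxes ⊃ ~unfreeze_account); contrapositively O(unfreeze_account ⊃ pay_taxes). Since O(unfreeze_account) holds, K gives O(pay_taxes).
Premise 12 is O(~notify_kin ⊃ ~pay_taxes); contrapositively O(pay_taxes ⊃ notify_kin). Since O(pay_taxes) holds, K gives O(notify_kin).
So O(notify_kin) holds — notify_kin is obligatory. None of the other listed options is made obligatory by any chain of premises.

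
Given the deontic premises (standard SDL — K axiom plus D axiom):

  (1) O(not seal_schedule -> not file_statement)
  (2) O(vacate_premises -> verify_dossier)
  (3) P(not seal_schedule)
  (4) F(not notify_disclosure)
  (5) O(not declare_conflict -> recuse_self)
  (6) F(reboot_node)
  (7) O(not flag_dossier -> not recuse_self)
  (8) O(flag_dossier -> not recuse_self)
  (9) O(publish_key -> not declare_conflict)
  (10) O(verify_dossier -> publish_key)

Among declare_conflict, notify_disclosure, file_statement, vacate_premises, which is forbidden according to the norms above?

vacate_premises

Premises 7 and 8 cover both cases: O(not flag_dossier -> not recuse_self) and O(flag_dossier -> not recuse_self). Since not flag_dossier ∨ flag_dossier is a tautology, O(not recuse_self) follows.
Premise 5 is O(not declare_conflict -> recuse_self); contrapositively O(not recuse_self -> declare_conflict). Since O(not recuse_self) holds, K gives O(declare_conflict).
Premise 9 is O(publish_key -> not declare_conflict); contrapositively O(declare_conflict -> not publish_key). Since O(declare_conflict) holds, K gives O(not publish_key).
Premise 10, O(verify_dossier -> publish_key), contraposes to O(not publish_key -> not verify_dossier); with O(not publish_key) we get O(not verify_dossier).
Premise 2, O(vacate_premises -> verify_dossier), contraposes to O(not verify_dossier -> not vacate_premises); with O(not verify_dossier) we get O(not vacate_premises).
So O(not vacate_premises) holds, i.e. vacate_premises is forbidden. None of the other listed options is forbidden under the premises.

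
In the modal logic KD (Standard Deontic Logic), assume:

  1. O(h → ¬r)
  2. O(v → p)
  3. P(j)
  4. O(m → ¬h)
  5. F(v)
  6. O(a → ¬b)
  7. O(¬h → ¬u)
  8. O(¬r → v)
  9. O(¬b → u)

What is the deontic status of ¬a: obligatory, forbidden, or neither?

Premise 5 is F(v), i.e. O(¬v).
Premise 8 is O(¬r → v); contrapositively O(¬v → r). Since O(¬v) holds, K gives O(r).
Premise 1 is O(h → ¬r); contrapositively O(r → ¬h). Since O(r) holds, K gives O(¬h).
Premise 7 is O(¬h → ¬u); since O(¬h), deontic closure gives O(¬u).
Premise 9, O(¬b → u), contraposes to O(¬u → b); with O(¬u) we get O(b).
Premise 6, O(a → ¬b), contraposes to O(b → ¬a); with O(b) we get O(¬a).
Premises 2, 3, 4 do not contribute to this derivation.
Hence ¬a is obligatory.

Obligatory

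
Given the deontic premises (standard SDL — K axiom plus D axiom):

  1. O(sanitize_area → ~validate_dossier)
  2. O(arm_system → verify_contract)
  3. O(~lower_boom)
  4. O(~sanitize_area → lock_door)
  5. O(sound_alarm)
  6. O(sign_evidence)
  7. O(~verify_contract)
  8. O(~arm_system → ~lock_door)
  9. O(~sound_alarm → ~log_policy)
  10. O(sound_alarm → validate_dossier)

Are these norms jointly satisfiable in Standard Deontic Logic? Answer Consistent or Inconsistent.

Premise 5 gives O(sound_alarm).
With premise 10, O(sound_alarm → validate_dossier), the K-axiom yields O(validate_dossier).
Premise 1 is O(sanitize_area → ~validate_dossier); contrapositively O(validate_dossier → ~sanitize_area). Since O(validate_dossier) holds, K gives O(~sanitize_area).
From O(~sanitize_area) and premise 4, O(~sanitize_area → lock_door), we obtain O(lock_door).
Premise 8 is O(~arm_system → ~lock_door); contrapositively O(lock_door → arm_system). Since O(lock_door) holds, K gives O(arm_system).
Applying K to premise 2 (O(arm_system → verify_contract)) and O(arm_system) yields O(verify_contract).
But premise 7 directly asserts O(~verify_contract).
We now have both O(verify_contract) and O(~verify_contract) — verify_contract is simultaneously obligatory and forbidden, violating the D-axiom.

Inconsistent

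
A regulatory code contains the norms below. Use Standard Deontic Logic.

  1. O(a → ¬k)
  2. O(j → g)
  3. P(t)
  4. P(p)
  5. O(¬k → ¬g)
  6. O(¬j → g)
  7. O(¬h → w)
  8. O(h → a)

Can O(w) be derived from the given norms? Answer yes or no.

Yes

By case analysis on j: premise 2 gives O(j → g) and premise 6 gives O(¬j → g), so O(g) either way.
Premise 5 is O(¬k → ¬g); contrapositively O(g → k). Since O(g) holds, K gives O(k).
Premise 1 is O(a → ¬k); contrapositively O(k → ¬a). Since O(k) holds, K gives O(¬a).
Premise 8, O(h → a), contraposes to O(¬a → ¬h); with O(¬a) we get O(¬h).
Premise 7 is O(¬h → w); since O(¬h), deontic closure gives O(w).
Premises 3, 4 do not contribute to this derivation.
So O(w) follows.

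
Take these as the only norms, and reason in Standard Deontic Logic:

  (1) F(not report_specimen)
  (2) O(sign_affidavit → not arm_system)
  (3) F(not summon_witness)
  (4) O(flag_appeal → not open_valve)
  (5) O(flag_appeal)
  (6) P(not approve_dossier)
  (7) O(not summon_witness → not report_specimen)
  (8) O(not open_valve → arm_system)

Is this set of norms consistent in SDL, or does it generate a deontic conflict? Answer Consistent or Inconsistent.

Consistent

Premise 7 is O(not summon_witness → not report_specimen), but O(not summon_witness) is not derivable from the premises, so it does not yield O(not report_specimen).
So O(not report_specimen) is not derivable, and the apparent clash with O(report_specimen) does not arise.
A world satisfying every obligation exists (e.g. approve_dossier=false, arm_system=true, flag_appeal=true, open_valve=false, report_specimen=true, sign_affidavit=false, summon_witness=true); no atom is both obligatory and forbidden, so the set is consistent.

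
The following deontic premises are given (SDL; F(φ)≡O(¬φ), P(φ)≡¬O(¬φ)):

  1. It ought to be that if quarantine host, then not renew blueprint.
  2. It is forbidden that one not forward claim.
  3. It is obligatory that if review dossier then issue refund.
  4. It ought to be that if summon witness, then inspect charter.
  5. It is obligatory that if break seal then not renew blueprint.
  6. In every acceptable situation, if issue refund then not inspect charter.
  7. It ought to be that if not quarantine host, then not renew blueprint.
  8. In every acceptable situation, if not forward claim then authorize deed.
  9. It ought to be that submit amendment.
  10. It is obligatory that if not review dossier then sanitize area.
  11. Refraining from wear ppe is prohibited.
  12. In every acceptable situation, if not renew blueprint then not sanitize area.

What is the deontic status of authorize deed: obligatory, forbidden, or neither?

Premise 8 is O(¬forward_claim → authorize_deed), but O(¬forward_claim) is not derivable from the premises, so it does not yield O(authorize_deed).
No premise or chain of K-axiom applications forces O(authorize_deed), and none forces O(¬authorize_deed). So authorize_deed is neither obligatory nor forbidden under these norms.

Neither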